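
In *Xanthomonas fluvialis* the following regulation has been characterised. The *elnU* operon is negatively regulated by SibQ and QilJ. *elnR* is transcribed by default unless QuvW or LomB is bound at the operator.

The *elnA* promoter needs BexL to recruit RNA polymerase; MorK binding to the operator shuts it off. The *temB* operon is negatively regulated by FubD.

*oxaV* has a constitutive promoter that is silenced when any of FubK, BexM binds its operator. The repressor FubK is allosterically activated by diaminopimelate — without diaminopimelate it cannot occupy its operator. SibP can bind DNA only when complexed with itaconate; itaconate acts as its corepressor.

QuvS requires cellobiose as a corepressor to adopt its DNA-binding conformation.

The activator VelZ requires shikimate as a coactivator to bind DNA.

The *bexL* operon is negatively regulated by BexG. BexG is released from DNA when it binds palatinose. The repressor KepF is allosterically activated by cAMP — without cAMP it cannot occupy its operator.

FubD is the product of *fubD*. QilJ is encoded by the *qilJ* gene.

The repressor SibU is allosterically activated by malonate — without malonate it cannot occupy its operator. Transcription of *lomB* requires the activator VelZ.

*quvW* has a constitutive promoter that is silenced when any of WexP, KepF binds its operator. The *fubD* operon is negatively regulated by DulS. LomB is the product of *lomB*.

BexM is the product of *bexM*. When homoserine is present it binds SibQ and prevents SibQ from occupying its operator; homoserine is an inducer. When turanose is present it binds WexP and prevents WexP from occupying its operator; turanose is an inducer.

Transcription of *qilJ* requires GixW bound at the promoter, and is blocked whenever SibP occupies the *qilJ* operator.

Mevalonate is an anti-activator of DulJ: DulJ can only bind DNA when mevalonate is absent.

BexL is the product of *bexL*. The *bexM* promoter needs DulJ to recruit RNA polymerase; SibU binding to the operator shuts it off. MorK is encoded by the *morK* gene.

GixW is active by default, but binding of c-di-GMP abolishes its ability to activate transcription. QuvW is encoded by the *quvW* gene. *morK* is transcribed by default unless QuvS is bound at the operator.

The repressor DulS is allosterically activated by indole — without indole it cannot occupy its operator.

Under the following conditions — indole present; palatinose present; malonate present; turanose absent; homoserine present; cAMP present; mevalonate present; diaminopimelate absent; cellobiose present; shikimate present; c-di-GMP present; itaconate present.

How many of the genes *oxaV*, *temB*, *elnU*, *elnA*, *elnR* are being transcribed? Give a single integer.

Diaminopimelate is absent, so FubK is inactive.
Malonate is present, so SibU is active.
Mevalonate is present, so DulJ is inactive.
With repressor SibU bound, *bexM* is not transcribed.
So BexM is not produced.
With no repressor bound, *oxaV* is transcribed.
→ *oxaV* is ON.
Indole is present, so DulS is active.
With repressor DulS bound, *fubD* is not transcribed.
So FubD is not produced.
With no repressor bound, *temB* is transcribed.
→ *temB* is ON.
Homoserine is present, so SibQ is inactive.
c-di-GMP is present, so GixW is inactive.
Itaconate is present, so SibP is active.
With repressor SibP bound, *qilJ* is not transcribed.
So QilJ is not produced.
With no repressor bound, *elnU* is transcribed.
→ *elnU* is ON.
Cellobiose is present, so QuvS is active.
With repressor QuvS bound, *morK* is not transcribed.
So MorK is not produced.
Palatinose is present, so BexG is inactive.
With no repressor bound, *bexL* is transcribed.
So BexL is produced and active.
No repressor is bound and BexL is active, so *elnA* is transcribed.
→ *elnA* is ON.
Turanose is absent, so WexP is active.
cAMP is present, so KepF is active.
With repressor WexP bound, *quvW* is not transcribed.
So QuvW is not produced.
Shikimate is present, so VelZ is active.
No repressor is bound and VelZ is active, so *lomB* is transcribed.
So LomB is produced and active.
With repressor LomB bound, *elnR* is not transcribed.
→ *elnR* is OFF.
4 of the 5 genes are transcribed.

4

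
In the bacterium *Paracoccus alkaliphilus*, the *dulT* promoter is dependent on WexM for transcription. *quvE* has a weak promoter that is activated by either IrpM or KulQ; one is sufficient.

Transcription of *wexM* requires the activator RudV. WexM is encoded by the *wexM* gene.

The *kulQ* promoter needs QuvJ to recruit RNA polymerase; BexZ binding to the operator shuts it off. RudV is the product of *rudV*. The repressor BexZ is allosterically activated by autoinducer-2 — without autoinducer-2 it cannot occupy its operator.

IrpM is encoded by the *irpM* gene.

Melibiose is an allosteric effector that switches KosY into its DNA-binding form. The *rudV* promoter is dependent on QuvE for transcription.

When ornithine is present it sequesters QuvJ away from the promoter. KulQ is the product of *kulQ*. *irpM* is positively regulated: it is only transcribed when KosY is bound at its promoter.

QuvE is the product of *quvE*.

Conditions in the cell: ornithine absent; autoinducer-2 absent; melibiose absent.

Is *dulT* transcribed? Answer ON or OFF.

Melibiose is absent, so KosY is inactive.
Required activator KosY is absent, so *irpM* is not transcribed.
So IrpM is not produced.
Ornithine is absent, so QuvJ is active.
Autoinducer-2 is absent, so BexZ is inactive.
No repressor is bound and QuvJ is active, so *kulQ* is transcribed.
So KulQ is produced and active.
Activator KulQ is present, so *quvE* is transcribed.
So QuvE is produced and active.
No repressor is bound and QuvE is active, so *rudV* is transcribed.
So RudV is produced and active.
No repressor is bound and RudV is active, so *wexM* is transcribed.
So WexM is produced and active.
No repressor is bound and WexM is active, so *dulT* is transcribed.

ON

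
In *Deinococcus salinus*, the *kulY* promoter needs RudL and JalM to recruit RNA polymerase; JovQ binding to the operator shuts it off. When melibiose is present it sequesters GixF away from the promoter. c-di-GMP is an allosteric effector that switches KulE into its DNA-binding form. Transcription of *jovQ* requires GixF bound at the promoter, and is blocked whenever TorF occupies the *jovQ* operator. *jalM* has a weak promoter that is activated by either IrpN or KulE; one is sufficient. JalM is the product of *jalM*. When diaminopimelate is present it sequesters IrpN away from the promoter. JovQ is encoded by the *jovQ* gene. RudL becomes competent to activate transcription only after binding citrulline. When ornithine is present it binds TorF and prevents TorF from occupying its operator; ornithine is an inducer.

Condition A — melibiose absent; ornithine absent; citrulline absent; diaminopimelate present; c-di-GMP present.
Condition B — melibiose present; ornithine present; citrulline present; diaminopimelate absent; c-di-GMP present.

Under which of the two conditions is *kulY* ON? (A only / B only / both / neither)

Condition A:
Melibiose is absent, so GixF is active.
Ornithine is absent, so TorF is active.
With repressor TorF bound, *jovQ* is not transcribed.
So JovQ is not produced.
Citrulline is absent, so RudL is inactive.
Diaminopimelate is present, so IrpN is inactive.
c-di-GMP is present, so KulE is active.
Activator KulE is present, so *jalM* is transcribed.
So JalM is produced and active.
Required activator RudL is absent, so *kulY* is not transcribed.
→ *kulY* is OFF in A.
Condition B:
Melibiose is present, so GixF is inactive.
Ornithine is present, so TorF is inactive.
Required activator GixF is absent, so *jovQ* is not transcribed.
So JovQ is not produced.
Citrulline is present, so RudL is active.
Diaminopimelate is absent, so IrpN is active.
c-di-GMP is present, so KulE is active.
Activator IrpN is present, so *jalM* is transcribed.
So JalM is produced and active.
No repressor is bound and RudL and JalM are active, so *kulY* is transcribed.
→ *kulY* is ON in B.

B only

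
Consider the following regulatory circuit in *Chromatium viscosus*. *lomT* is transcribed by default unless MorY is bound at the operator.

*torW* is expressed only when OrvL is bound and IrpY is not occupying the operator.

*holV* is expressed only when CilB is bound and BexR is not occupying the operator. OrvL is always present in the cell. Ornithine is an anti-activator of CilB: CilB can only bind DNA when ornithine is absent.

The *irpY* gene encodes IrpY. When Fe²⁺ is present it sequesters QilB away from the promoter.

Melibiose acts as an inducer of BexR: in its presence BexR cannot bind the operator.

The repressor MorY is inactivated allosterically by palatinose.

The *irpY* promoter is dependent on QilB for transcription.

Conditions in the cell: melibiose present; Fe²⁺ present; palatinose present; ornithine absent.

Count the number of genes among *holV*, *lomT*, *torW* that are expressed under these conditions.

3

Melibiose is present, so BexR is inactive.
Ornithine is absent, so CilB is active.
No repressor is bound and CilB is active, so *holV* is transcribed.
→ *holV* is ON.
Palatinose is present, so MorY is inactive.
With no repressor bound, *lomT* is transcribed.
→ *lomT* is ON.
OrvL is produced constitutively and is active.
Fe²⁺ is present, so QilB is inactive.
Required activator QilB is absent, so *irpY* is not transcribed.
So IrpY is not produced.
No repressor is bound and OrvL is active, so *torW* is transcribed.
→ *torW* is ON.
3 of the 3 genes are transcribed.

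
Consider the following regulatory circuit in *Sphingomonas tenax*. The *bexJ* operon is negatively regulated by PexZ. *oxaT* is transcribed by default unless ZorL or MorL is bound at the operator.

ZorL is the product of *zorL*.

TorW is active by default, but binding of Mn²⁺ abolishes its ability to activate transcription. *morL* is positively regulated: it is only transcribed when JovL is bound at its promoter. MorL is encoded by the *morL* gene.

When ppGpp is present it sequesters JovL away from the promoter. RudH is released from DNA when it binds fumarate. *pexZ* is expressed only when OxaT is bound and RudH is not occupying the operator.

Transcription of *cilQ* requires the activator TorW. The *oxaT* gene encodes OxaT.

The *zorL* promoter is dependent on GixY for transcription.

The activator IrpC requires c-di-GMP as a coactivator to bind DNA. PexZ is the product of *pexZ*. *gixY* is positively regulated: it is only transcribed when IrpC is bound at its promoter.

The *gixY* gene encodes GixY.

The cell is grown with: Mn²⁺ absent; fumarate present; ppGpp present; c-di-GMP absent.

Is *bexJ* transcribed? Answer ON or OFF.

c-di-GMP is absent, so IrpC is inactive.
Required activator IrpC is absent, so *gixY* is not transcribed.
So GixY is not produced.
Required activator GixY is absent, so *zorL* is not transcribed.
So ZorL is not produced.
ppGpp is present, so JovL is inactive.
Required activator JovL is absent, so *morL* is not transcribed.
So MorL is not produced.
With no repressor bound, *oxaT* is transcribed.
So OxaT is produced and active.
Fumarate is present, so RudH is inactive.
No repressor is bound and OxaT is active, so *pexZ* is transcribed.
So PexZ is produced and active.
With repressor PexZ bound, *bexJ* is not transcribed.

OFF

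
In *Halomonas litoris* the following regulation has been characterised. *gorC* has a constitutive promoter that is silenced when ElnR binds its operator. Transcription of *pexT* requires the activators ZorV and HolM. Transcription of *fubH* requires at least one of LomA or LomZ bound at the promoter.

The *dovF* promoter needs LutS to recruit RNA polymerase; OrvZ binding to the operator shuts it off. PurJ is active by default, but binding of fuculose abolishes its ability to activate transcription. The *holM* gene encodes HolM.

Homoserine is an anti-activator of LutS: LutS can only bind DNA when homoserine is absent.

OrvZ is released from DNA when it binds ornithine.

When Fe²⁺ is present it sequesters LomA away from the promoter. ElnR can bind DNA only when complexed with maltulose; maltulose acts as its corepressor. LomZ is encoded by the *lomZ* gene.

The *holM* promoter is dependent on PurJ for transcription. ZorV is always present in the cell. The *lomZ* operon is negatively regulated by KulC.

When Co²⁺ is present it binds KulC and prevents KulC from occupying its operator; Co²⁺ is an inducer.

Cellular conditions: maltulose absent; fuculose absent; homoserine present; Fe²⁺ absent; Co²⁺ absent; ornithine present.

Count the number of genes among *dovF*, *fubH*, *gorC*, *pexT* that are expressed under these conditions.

Ornithine is present, so OrvZ is inactive.
Homoserine is present, so LutS is inactive.
Required activator LutS is absent, so *dovF* is not transcribed.
→ *dovF* is OFF.
Fe²⁺ is absent, so LomA is active.
Co²⁺ is absent, so KulC is active.
With repressor KulC bound, *lomZ* is not transcribed.
So LomZ is not produced.
Activator LomA is present, so *fubH* is transcribed.
→ *fubH* is ON.
Maltulose is absent, so ElnR is inactive.
With no repressor bound, *gorC* is transcribed.
→ *gorC* is ON.
ZorV is produced constitutively and is active.
Fuculose is absent, so PurJ is active.
No repressor is bound and PurJ is active, so *holM* is transcribed.
So HolM is produced and active.
No repressor is bound and ZorV and HolM are active, so *pexT* is transcribed.
→ *pexT* is ON.
3 of the 4 genes are transcribed.

3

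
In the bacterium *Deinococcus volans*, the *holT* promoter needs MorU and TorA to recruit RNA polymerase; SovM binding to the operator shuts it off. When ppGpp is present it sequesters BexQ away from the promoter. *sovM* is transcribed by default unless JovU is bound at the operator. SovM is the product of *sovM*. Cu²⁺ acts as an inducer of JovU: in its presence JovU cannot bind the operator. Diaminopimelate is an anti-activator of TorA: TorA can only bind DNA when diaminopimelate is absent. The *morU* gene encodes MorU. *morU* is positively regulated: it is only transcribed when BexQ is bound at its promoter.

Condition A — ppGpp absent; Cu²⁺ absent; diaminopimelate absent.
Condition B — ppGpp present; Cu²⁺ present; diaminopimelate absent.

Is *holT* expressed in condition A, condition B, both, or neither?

A only

Condition A:
ppGpp is absent, so BexQ is active.
No repressor is bound and BexQ is active, so *morU* is transcribed.
So MorU is produced and active.
Cu²⁺ is absent, so JovU is active.
With repressor JovU bound, *sovM* is not transcribed.
So SovM is not produced.
Diaminopimelate is absent, so TorA is active.
No repressor is bound and MorU and TorA are active, so *holT* is transcribed.
→ *holT* is ON in A.
Condition B:
ppGpp is present, so BexQ is inactive.
Required activator BexQ is absent, so *morU* is not transcribed.
So MorU is not produced.
Cu²⁺ is present, so JovU is inactive.
With no repressor bound, *sovM* is transcribed.
So SovM is produced and active.
Diaminopimelate is absent, so TorA is active.
With repressor SovM bound, *holT* is not transcribed.
→ *holT* is OFF in B.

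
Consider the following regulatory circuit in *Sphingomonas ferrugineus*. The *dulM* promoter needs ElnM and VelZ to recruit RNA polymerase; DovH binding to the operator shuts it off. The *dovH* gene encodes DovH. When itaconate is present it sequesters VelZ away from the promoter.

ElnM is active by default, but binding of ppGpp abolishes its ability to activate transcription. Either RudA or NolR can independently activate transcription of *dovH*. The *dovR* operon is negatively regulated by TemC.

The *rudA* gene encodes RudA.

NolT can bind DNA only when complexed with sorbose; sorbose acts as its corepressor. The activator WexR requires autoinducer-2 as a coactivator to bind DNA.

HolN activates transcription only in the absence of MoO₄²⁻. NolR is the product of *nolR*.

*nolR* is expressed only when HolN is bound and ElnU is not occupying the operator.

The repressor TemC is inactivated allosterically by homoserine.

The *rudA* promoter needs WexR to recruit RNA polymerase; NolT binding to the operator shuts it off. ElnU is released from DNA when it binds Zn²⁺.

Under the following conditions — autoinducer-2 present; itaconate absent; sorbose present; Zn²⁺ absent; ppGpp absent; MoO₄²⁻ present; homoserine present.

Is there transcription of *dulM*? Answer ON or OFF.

ppGpp is absent, so ElnM is active.
Sorbose is present, so NolT is active.
Autoinducer-2 is present, so WexR is active.
With repressor NolT bound, *rudA* is not transcribed.
So RudA is not produced.
MoO₄²⁻ is present, so HolN is inactive.
Zn²⁺ is absent, so ElnU is active.
With repressor ElnU bound, *nolR* is not transcribed.
So NolR is not produced.
No activator is available at the *dovH* promoter, so *dovH* is not transcribed.
So DovH is not produced.
Itaconate is absent, so VelZ is active.
No repressor is bound and ElnM and VelZ are active, so *dulM* is transcribed.

ON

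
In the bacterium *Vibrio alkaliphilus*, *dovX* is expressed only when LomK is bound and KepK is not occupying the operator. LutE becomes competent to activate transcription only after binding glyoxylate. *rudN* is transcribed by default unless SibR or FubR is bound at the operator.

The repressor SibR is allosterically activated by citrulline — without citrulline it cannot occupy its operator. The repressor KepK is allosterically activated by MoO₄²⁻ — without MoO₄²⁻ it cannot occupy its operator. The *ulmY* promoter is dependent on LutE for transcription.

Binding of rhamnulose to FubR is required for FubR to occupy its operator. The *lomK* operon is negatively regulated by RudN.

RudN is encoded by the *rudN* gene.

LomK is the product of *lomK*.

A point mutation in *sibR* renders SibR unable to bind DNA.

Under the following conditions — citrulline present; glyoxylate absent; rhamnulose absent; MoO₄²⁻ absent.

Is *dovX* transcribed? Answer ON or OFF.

OFF

MoO₄²⁻ is absent, so KepK is inactive.
SibR is non-functional in this strain, so it has no effect.
Rhamnulose is absent, so FubR is inactive.
With no repressor bound, *rudN* is transcribed.
So RudN is produced and active.
With repressor RudN bound, *lomK* is not transcribed.
So LomK is not produced.
Required activator LomK is absent, so *dovX* is not transcribed.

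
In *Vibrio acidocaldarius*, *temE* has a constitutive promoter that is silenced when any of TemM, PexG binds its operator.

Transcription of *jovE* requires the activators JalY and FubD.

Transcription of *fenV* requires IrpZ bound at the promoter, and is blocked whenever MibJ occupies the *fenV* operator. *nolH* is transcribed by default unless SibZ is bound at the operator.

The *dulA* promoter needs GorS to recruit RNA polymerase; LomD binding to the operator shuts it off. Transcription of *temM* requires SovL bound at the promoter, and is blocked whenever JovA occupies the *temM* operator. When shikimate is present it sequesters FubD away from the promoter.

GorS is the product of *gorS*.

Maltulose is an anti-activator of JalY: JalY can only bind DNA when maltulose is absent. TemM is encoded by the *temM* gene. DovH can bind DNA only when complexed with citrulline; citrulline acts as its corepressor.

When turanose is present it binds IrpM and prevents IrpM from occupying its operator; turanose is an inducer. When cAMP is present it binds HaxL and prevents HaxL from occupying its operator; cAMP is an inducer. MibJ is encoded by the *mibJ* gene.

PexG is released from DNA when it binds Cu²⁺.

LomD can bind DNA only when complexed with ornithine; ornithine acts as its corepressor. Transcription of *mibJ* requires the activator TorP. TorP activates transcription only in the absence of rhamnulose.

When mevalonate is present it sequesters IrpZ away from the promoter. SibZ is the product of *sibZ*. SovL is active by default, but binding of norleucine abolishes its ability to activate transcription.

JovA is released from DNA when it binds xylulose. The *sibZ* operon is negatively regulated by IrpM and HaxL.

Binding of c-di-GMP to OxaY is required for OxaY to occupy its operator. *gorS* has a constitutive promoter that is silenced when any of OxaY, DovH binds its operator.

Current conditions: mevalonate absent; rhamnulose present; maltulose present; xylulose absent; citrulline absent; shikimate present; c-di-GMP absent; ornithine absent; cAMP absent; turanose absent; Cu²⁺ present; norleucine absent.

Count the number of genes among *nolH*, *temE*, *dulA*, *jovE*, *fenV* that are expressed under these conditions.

4

Turanose is absent, so IrpM is active.
cAMP is absent, so HaxL is active.
With repressor IrpM bound, *sibZ* is not transcribed.
So SibZ is not produced.
With no repressor bound, *nolH* is transcribed.
→ *nolH* is ON.
Norleucine is absent, so SovL is active.
Xylulose is absent, so JovA is active.
With repressor JovA bound, *temM* is not transcribed.
So TemM is not produced.
Cu²⁺ is present, so PexG is inactive.
With no repressor bound, *temE* is transcribed.
→ *temE* is ON.
Ornithine is absent, so LomD is inactive.
c-di-GMP is absent, so OxaY is inactive.
Citrulline is absent, so DovH is inactive.
With no repressor bound, *gorS* is transcribed.
So GorS is produced and active.
No repressor is bound and GorS is active, so *dulA* is transcribed.
→ *dulA* is ON.
Maltulose is present, so JalY is inactive.
Shikimate is present, so FubD is inactive.
Required activator JalY is absent, so *jovE* is not transcribed.
→ *jovE* is OFF.
Mevalonate is absent, so IrpZ is active.
Rhamnulose is present, so TorP is inactive.
Required activator TorP is absent, so *mibJ* is not transcribed.
So MibJ is not produced.
No repressor is bound and IrpZ is active, so *fenV* is transcribed.
→ *fenV* is ON.
4 of the 5 genes are transcribed.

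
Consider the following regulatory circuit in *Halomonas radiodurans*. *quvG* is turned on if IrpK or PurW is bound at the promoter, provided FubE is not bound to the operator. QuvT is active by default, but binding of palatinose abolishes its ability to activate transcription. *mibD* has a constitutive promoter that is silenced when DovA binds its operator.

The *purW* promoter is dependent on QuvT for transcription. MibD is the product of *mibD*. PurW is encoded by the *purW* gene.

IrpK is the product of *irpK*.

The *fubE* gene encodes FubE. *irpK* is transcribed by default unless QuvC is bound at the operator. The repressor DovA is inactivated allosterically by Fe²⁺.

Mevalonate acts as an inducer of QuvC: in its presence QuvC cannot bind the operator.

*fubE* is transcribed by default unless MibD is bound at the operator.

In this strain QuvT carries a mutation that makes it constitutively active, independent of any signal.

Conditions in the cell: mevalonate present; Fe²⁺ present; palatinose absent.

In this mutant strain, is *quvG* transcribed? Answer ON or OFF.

ON

Mevalonate is present, so QuvC is inactive.
With no repressor bound, *irpK* is transcribed.
So IrpK is produced and active.
Fe²⁺ is present, so DovA is inactive.
With no repressor bound, *mibD* is transcribed.
So MibD is produced and active.
With repressor MibD bound, *fubE* is not transcribed.
So FubE is not produced.
QuvT is constitutively active in this strain.
No repressor is bound and QuvT is active, so *purW* is transcribed.
So PurW is produced and active.
Activator IrpK is present, so *quvG* is transcribed.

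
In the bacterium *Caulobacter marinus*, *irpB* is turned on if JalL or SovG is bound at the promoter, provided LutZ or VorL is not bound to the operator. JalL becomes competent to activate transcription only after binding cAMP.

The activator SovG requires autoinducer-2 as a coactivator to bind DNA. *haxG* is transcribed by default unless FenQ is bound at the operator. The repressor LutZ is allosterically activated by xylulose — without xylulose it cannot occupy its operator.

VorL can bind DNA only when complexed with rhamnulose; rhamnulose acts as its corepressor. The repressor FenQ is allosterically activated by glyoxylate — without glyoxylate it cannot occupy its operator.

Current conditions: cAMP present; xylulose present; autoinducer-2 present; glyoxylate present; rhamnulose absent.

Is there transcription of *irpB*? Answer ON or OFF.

cAMP is present, so JalL is active.
Xylulose is present, so LutZ is active.
Autoinducer-2 is present, so SovG is active.
Rhamnulose is absent, so VorL is inactive.
With repressor LutZ bound, *irpB* is not transcribed.

OFF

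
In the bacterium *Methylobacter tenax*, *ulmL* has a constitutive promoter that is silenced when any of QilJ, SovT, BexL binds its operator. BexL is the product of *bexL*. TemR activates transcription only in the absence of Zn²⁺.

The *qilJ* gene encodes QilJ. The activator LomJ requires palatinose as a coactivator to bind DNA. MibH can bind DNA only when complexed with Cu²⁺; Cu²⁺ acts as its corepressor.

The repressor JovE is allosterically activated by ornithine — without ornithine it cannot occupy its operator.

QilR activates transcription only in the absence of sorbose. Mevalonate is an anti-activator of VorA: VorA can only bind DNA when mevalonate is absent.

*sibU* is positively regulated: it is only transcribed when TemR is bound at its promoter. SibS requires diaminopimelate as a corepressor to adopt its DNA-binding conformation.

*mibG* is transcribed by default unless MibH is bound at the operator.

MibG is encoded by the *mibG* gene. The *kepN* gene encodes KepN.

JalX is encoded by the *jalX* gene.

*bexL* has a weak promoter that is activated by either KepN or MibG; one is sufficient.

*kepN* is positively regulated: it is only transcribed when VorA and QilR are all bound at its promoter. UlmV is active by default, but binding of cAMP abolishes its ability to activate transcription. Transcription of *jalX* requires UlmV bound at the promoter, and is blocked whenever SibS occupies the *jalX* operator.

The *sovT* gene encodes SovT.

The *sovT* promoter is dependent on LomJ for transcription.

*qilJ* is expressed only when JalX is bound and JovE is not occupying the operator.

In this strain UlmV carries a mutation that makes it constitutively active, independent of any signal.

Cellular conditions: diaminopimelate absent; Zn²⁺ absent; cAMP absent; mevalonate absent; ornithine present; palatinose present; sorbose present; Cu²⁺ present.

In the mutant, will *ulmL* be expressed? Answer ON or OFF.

OFF

UlmV is constitutively active in this strain.
Diaminopimelate is absent, so SibS is inactive.
No repressor is bound and UlmV is active, so *jalX* is transcribed.
So JalX is produced and active.
Ornithine is present, so JovE is active.
With repressor JovE bound, *qilJ* is not transcribed.
So QilJ is not produced.
Palatinose is present, so LomJ is active.
No repressor is bound and LomJ is active, so *sovT* is transcribed.
So SovT is produced and active.
Mevalonate is absent, so VorA is active.
Sorbose is present, so QilR is inactive.
Required activator QilR is absent, so *kepN* is not transcribed.
So KepN is not produced.
Cu²⁺ is present, so MibH is active.
With repressor MibH bound, *mibG* is not transcribed.
So MibG is not produced.
No activator is available at the *bexL* promoter, so *bexL* is not transcribed.
So BexL is not produced.
With repressor SovT bound, *ulmL* is not transcribed.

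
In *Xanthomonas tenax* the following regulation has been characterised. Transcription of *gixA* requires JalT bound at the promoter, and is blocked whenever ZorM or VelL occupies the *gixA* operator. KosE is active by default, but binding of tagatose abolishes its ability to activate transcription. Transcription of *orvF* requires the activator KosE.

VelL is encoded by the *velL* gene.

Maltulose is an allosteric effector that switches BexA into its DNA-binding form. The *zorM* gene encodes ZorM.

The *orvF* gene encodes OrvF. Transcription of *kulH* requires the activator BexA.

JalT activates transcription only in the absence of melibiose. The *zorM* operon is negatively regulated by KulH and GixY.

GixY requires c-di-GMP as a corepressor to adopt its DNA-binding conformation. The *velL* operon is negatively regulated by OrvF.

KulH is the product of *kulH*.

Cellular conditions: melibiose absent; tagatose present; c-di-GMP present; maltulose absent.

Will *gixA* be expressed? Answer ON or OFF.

OFF

Maltulose is absent, so BexA is inactive.
Required activator BexA is absent, so *kulH* is not transcribed.
So KulH is not produced.
c-di-GMP is present, so GixY is active.
With repressor GixY bound, *zorM* is not transcribed.
So ZorM is not produced.
Tagatose is present, so KosE is inactive.
Required activator KosE is absent, so *orvF* is not transcribed.
So OrvF is not produced.
With no repressor bound, *velL* is transcribed.
So VelL is produced and active.
Melibiose is absent, so JalT is active.
With repressor VelL bound, *gixA* is not transcribed.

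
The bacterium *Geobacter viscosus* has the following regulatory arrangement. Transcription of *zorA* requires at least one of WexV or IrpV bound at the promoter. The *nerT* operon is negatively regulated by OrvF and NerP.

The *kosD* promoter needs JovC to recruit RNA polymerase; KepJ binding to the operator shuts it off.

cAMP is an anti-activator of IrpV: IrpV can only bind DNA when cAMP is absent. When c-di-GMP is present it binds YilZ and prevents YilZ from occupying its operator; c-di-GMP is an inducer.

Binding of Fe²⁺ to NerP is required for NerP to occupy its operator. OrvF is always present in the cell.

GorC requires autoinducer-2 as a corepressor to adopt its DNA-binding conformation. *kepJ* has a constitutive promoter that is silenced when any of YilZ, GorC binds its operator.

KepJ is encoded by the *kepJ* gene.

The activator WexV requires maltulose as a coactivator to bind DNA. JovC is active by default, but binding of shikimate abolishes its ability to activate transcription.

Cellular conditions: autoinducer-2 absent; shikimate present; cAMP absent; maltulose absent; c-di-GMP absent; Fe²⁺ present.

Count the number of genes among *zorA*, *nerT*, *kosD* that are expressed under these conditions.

Maltulose is absent, so WexV is inactive.
cAMP is absent, so IrpV is active.
Activator IrpV is present, so *zorA* is transcribed.
→ *zorA* is ON.
OrvF is produced constitutively and is active.
Fe²⁺ is present, so NerP is active.
With repressor OrvF bound, *nerT* is not transcribed.
→ *nerT* is OFF.
Shikimate is present, so JovC is inactive.
c-di-GMP is absent, so YilZ is active.
Autoinducer-2 is absent, so GorC is inactive.
With repressor YilZ bound, *kepJ* is not transcribed.
So KepJ is not produced.
Required activator JovC is absent, so *kosD* is not transcribed.
→ *kosD* is OFF.
1 of the 3 genes is transcribed.

1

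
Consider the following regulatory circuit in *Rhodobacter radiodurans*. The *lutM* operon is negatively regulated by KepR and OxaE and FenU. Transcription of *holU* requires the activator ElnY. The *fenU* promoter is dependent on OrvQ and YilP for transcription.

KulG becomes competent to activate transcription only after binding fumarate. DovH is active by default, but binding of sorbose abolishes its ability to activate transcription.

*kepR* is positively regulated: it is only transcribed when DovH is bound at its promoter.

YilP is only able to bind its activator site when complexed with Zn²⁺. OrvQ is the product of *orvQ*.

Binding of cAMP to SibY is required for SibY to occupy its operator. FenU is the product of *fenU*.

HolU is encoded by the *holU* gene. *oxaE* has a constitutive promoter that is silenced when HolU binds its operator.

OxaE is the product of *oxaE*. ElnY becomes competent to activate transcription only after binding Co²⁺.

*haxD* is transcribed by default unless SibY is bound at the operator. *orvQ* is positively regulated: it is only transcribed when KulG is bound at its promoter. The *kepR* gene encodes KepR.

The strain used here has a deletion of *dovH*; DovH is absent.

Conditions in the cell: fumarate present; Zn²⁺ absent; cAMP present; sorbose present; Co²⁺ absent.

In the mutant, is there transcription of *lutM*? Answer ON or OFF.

DovH is non-functional in this strain, so it has no effect.
Required activator DovH is absent, so *kepR* is not transcribed.
So KepR is not produced.
Co²⁺ is absent, so ElnY is inactive.
Required activator ElnY is absent, so *holU* is not transcribed.
So HolU is not produced.
With no repressor bound, *oxaE* is transcribed.
So OxaE is produced and active.
Fumarate is present, so KulG is active.
No repressor is bound and KulG is active, so *orvQ* is transcribed.
So OrvQ is produced and active.
Zn²⁺ is absent, so YilP is inactive.
Required activator YilP is absent, so *fenU* is not transcribed.
So FenU is not produced.
With repressor OxaE bound, *lutM* is not transcribed.

OFF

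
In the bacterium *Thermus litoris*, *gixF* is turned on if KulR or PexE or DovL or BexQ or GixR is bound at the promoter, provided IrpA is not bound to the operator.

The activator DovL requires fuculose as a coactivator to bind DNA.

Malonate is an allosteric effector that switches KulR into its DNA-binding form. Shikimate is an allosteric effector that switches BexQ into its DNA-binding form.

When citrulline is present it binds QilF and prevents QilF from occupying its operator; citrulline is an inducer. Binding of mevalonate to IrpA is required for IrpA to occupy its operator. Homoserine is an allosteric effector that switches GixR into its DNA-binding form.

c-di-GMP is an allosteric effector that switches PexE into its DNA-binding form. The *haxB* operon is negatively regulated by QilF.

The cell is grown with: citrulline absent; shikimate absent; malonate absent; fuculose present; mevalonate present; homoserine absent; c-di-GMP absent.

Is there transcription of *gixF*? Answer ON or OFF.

OFF

Malonate is absent, so KulR is inactive.
c-di-GMP is absent, so PexE is inactive.
Mevalonate is present, so IrpA is active.
Fuculose is present, so DovL is active.
Shikimate is absent, so BexQ is inactive.
Homoserine is absent, so GixR is inactive.
With repressor IrpA bound, *gixF* is not transcribed.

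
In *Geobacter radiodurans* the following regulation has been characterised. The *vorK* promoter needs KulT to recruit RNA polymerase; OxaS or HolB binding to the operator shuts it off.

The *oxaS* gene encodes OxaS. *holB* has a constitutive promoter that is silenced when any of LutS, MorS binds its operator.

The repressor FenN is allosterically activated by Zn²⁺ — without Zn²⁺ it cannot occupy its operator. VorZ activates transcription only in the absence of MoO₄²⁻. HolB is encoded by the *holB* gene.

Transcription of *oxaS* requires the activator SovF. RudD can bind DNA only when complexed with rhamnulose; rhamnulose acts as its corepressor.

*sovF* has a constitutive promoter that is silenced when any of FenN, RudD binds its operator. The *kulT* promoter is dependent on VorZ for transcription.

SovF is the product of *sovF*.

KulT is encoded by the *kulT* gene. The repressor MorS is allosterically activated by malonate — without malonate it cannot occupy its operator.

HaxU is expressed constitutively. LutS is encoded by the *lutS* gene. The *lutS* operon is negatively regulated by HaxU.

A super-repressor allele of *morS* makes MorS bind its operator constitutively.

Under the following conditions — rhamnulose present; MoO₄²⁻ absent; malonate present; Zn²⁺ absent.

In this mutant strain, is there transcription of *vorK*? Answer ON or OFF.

ON

Zn²⁺ is absent, so FenN is inactive.
Rhamnulose is present, so RudD is active.
With repressor RudD bound, *sovF* is not transcribed.
So SovF is not produced.
Required activator SovF is absent, so *oxaS* is not transcribed.
So OxaS is not produced.
MoO₄²⁻ is absent, so VorZ is active.
No repressor is bound and VorZ is active, so *kulT* is transcribed.
So KulT is produced and active.
HaxU is produced constitutively and is active.
With repressor HaxU bound, *lutS* is not transcribed.
So LutS is not produced.
MorS is constitutively active in this strain.
With repressor MorS bound, *holB* is not transcribed.
So HolB is not produced.
No repressor is bound and KulT is active, so *vorK* is transcribed.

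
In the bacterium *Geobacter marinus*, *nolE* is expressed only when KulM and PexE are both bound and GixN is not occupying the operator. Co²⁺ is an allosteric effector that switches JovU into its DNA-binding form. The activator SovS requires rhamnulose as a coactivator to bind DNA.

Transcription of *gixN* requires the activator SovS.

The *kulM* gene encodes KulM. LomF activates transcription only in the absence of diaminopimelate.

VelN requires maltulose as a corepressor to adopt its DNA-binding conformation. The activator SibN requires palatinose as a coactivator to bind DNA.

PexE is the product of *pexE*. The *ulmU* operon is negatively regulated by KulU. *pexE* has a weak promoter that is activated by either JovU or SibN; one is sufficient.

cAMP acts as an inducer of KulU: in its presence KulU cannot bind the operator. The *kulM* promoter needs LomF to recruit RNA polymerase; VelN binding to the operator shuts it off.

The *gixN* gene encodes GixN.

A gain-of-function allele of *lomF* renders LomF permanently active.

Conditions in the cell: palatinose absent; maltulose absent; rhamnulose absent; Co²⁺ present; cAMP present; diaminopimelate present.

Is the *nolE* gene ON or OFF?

Rhamnulose is absent, so SovS is inactive.
Required activator SovS is absent, so *gixN* is not transcribed.
So GixN is not produced.
Maltulose is absent, so VelN is inactive.
LomF is constitutively active in this strain.
No repressor is bound and LomF is active, so *kulM* is transcribed.
So KulM is produced and active.
Co²⁺ is present, so JovU is active.
Palatinose is absent, so SibN is inactive.
Activator JovU is present, so *pexE* is transcribed.
So PexE is produced and active.
No repressor is bound and KulM and PexE are active, so *nolE* is transcribed.

ON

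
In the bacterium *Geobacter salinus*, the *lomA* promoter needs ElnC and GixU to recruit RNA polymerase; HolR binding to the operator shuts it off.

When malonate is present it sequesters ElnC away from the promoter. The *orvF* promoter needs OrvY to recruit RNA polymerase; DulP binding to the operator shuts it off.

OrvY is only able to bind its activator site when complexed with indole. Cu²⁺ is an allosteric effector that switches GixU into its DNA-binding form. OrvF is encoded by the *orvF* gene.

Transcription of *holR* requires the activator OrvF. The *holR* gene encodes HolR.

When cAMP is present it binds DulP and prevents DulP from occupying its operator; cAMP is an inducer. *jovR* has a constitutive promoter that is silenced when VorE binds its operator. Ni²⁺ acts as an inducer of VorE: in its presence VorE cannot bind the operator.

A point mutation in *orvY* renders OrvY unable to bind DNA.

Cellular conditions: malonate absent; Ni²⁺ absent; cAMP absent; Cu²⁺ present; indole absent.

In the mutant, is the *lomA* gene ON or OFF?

ON

Malonate is absent, so ElnC is active.
Cu²⁺ is present, so GixU is active.
OrvY is non-functional in this strain, so it has no effect.
cAMP is absent, so DulP is active.
With repressor DulP bound, *orvF* is not transcribed.
So OrvF is not produced.
Required activator OrvF is absent, so *holR* is not transcribed.
So HolR is not produced.
No repressor is bound and ElnC and GixU are active, so *lomA* is transcribed.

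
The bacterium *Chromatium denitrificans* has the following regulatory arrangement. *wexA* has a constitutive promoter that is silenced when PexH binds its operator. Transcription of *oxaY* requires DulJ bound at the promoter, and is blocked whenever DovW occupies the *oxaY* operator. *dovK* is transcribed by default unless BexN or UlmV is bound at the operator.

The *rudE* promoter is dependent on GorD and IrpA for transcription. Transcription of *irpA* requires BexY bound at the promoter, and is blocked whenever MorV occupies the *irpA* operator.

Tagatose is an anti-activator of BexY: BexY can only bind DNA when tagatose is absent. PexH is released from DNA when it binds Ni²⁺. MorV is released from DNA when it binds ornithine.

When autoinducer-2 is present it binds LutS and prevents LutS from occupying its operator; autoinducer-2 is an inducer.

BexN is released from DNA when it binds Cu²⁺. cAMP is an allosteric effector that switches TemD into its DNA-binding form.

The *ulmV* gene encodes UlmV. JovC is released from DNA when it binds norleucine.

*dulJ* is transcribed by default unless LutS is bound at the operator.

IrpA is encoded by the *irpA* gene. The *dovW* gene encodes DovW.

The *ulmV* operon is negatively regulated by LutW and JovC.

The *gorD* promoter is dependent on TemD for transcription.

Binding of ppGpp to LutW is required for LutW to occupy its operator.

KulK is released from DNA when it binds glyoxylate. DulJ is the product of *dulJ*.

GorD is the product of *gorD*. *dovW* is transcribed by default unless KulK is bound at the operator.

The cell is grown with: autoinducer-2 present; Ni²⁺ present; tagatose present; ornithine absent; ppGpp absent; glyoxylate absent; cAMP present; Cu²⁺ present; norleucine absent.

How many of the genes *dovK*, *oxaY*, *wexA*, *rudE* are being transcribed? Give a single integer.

Cu²⁺ is present, so BexN is inactive.
ppGpp is absent, so LutW is inactive.
Norleucine is absent, so JovC is active.
With repressor JovC bound, *ulmV* is not transcribed.
So UlmV is not produced.
With no repressor bound, *dovK* is transcribed.
→ *dovK* is ON.
Autoinducer-2 is present, so LutS is inactive.
With no repressor bound, *dulJ* is transcribed.
So DulJ is produced and active.
Glyoxylate is absent, so KulK is active.
With repressor KulK bound, *dovW* is not transcribed.
So DovW is not produced.
No repressor is bound and DulJ is active, so *oxaY* is transcribed.
→ *oxaY* is ON.
Ni²⁺ is present, so PexH is inactive.
With no repressor bound, *wexA* is transcribed.
→ *wexA* is ON.
cAMP is present, so TemD is active.
No repressor is bound and TemD is active, so *gorD* is transcribed.
So GorD is produced and active.
Ornithine is absent, so MorV is active.
Tagatose is present, so BexY is inactive.
With repressor MorV bound, *irpA* is not transcribed.
So IrpA is not produced.
Required activator IrpA is absent, so *rudE* is not transcribed.
→ *rudE* is OFF.
3 of the 4 genes are transcribed.

3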